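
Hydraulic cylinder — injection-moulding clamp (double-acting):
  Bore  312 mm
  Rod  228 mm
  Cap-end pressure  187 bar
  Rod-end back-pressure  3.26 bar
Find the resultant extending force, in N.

F ≈ 1.42e6 N

Cap-side area A_cap = π/4 × (312 mm)² = 76450 mm^2
Rod-side annular area A_ann = π/4 × (312² − 228²) = 35630 mm^2
Net thrust = P_cap·A_cap − P_rod·A_ann = 1.430e6 N − 11610 N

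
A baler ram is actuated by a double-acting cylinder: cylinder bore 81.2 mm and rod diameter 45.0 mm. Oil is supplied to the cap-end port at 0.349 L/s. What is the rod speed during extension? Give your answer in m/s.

v ≈ 0.0674 m/s

Cap-side area A_cap = π/4 × (81.2 mm)² = 5178 mm^2
v = Q / A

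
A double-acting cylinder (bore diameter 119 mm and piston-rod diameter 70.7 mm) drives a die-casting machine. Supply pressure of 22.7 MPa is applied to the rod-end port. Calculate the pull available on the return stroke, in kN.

Rod-side annular area A_ann = π/4 × (119² − 70.7²) = 7196 mm^2
On retraction the pressure acts on the annular area (bore minus rod).
F = P × A_ann

F ≈ 163 kN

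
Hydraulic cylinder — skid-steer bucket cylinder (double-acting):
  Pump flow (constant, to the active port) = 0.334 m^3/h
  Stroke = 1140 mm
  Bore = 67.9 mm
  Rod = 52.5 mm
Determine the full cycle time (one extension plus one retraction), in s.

Cap-side area A_cap = π/4 × (67.9 mm)² = 3621 mm^2
Rod-side annular area A_ann = π/4 × (67.9² − 52.5²) = 1456 mm^2
t_ext = A_cap·L/Q = 44.49 s
t_ret = A_ann·L/Q = 17.89 s
t_cycle = t_ext + t_ret

t ≈ 62.4 s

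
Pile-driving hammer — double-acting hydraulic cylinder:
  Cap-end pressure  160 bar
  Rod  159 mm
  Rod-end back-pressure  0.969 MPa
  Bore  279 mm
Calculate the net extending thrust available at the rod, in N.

F ≈ 9.38e5 N

Cap-side area A_cap = π/4 × (279 mm)² = 61140 mm^2
Rod-side annular area A_ann = π/4 × (279² − 159²) = 41280 mm^2
Net thrust = P_cap·A_cap − P_rod·A_ann = 9.782e5 N − 40000 N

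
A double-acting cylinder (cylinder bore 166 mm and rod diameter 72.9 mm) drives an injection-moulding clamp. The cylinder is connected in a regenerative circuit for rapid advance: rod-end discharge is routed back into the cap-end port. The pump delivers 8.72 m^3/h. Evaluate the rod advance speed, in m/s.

In regeneration the rod-end outflow joins the pump flow into the cap end, so the net volume the pump must supply per unit advance equals the rod cross-section area.
Rod cross-section A_rod = π/4 × (72.9 mm)² = 4174 mm^2
v = Q_pump / A_rod

v ≈ 0.580 m/s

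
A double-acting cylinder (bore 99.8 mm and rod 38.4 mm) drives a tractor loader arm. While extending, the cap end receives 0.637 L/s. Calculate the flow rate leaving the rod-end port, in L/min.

Cap-side area A_cap = π/4 × (99.8 mm)² = 7823 mm^2
Rod-side annular area A_ann = π/4 × (99.8² − 38.4²) = 6664 mm^2
Piston speed v = Q_in/A_cap; rod-end outflow Q_out = v × A_ann = Q_in × A_ann/A_cap.

Q_out ≈ 32.6 L/min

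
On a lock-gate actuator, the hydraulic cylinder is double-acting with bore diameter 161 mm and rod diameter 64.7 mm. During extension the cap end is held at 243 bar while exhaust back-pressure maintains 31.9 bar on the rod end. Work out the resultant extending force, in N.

F ≈ 4.40e5 N

Cap-side area A_cap = π/4 × (161 mm)² = 20360 mm^2
Rod-side annular area A_ann = π/4 × (161² − 64.7²) = 17070 mm^2
Net thrust = P_cap·A_cap − P_rod·A_ann = 4.947e5 N − 54460 N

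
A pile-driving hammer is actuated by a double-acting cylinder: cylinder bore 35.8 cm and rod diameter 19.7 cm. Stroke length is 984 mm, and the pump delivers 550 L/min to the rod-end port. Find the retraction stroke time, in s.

Rod-side annular area A_ann = π/4 × (35.8² − 19.7²) = 701.8 cm^2
Swept volume V = A × L; t = V / Q = A·L / Q

t ≈ 7.53 s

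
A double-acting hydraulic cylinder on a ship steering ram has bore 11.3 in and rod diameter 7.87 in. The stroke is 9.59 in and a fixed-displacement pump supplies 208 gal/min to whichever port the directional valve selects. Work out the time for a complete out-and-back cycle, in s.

t ≈ 1.82 s

Cap-side area A_cap = π/4 × (11.3 in)² = 100.3 in^2
Rod-side annular area A_ann = π/4 × (11.3² − 7.87²) = 51.64 in^2
t_ext = A_cap·L/Q = 1.201 s
t_ret = A_ann·L/Q = 0.6184 s
t_cycle = t_ext + t_ret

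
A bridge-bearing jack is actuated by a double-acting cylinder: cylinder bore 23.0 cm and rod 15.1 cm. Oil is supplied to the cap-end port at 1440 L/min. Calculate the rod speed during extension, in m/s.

v ≈ 0.578 m/s

Cap-side area A_cap = π/4 × (23.0 cm)² = 415.5 cm^2
v = Q / A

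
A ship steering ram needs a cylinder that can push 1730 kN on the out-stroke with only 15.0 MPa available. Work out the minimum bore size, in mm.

D ≈ 383 mm

Extension force acts on the full piston face: F = P × (π/4)D².
D = √(4F / (πP)) = √(4 × 1730 kN / (π × 15.0 MPa))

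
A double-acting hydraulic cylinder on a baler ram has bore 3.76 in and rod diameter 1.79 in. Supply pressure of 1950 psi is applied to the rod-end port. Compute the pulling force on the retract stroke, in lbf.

Rod-side annular area A_ann = π/4 × (3.76² − 1.79²) = 8.587 in^2
On retraction the pressure acts on the annular area (bore minus rod).
F = P × A_ann

F ≈ 16700 lbf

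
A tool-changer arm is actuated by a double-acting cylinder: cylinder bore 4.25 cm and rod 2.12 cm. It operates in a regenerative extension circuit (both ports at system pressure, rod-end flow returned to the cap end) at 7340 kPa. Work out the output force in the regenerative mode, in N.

F ≈ 2590 N

With equal pressure on both faces, forces on the annular region cancel; the net push is pressure × rod cross-section.
Rod cross-section A_rod = π/4 × (2.12 cm)² = 3.530 cm^2
F = P × A_rod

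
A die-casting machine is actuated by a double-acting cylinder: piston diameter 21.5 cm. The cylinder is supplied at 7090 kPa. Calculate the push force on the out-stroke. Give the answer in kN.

F ≈ 257 kN

Cap-side area A_cap = π/4 × (21.5 cm)² = 363.1 cm^2
F = P × A_cap = 7090 kPa × A_cap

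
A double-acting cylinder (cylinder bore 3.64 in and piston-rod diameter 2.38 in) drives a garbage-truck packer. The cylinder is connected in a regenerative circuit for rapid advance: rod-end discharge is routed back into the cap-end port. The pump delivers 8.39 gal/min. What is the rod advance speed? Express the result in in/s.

In regeneration the rod-end outflow joins the pump flow into the cap end, so the net volume the pump must supply per unit advance equals the rod cross-section area.
Rod cross-section A_rod = π/4 × (2.38 in)² = 4.449 in^2
v = Q_pump / A_rod

v ≈ 7.26 in/s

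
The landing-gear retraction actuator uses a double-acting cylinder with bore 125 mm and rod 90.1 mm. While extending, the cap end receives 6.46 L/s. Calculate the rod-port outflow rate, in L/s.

Q_out ≈ 3.10 L/s

Cap-side area A_cap = π/4 × (125 mm)² = 12270 mm^2
Rod-side annular area A_ann = π/4 × (125² − 90.1²) = 5896 mm^2
Piston speed v = Q_in/A_cap; rod-end outflow Q_out = v × A_ann = Q_in × A_ann/A_cap.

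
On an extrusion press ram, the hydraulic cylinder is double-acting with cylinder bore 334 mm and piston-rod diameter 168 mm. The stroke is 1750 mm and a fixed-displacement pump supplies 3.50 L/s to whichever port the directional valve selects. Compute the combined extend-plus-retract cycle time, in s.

Cap-side area A_cap = π/4 × (334 mm)² = 87620 mm^2
Rod-side annular area A_ann = π/4 × (334² − 168²) = 65450 mm^2
t_ext = A_cap·L/Q = 43.81 s
t_ret = A_ann·L/Q = 32.72 s
t_cycle = t_ext + t_ret

t ≈ 76.5 s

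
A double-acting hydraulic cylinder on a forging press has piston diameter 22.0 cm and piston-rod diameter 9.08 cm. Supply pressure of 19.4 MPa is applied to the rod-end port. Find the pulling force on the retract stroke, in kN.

Rod-side annular area A_ann = π/4 × (22.0² − 9.08²) = 315.4 cm^2
On retraction the pressure acts on the annular area (bore minus rod).
F = P × A_ann

F ≈ 612 kN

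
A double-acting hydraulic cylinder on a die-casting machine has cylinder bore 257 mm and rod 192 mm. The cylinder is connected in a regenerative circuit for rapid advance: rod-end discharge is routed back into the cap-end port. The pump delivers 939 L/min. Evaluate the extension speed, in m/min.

v ≈ 32.4 m/min

In regeneration the rod-end outflow joins the pump flow into the cap end, so the net volume the pump must supply per unit advance equals the rod cross-section area.
Rod cross-section A_rod = π/4 × (192 mm)² = 28950 mm^2
v = Q_pump / A_rod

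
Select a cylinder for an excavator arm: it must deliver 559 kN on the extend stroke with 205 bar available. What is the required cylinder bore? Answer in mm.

D ≈ 186 mm

Extension force acts on the full piston face: F = P × (π/4)D².
D = √(4F / (πP)) = √(4 × 559 kN / (π × 205 bar))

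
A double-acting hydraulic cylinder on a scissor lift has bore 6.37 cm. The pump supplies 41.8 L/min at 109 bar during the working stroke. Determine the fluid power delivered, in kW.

Hydraulic power = P × Q

W ≈ 7.59 kW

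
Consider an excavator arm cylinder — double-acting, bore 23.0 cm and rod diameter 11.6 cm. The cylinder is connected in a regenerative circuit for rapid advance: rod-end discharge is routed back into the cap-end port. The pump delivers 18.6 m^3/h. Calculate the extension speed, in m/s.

v ≈ 0.489 m/s

In regeneration the rod-end outflow joins the pump flow into the cap end, so the net volume the pump must supply per unit advance equals the rod cross-section area.
Rod cross-section A_rod = π/4 × (11.6 cm)² = 105.7 cm^2
v = Q_pump / A_rod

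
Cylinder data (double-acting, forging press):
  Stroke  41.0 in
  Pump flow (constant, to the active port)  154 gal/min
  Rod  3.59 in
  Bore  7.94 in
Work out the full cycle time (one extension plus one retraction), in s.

Cap-side area A_cap = π/4 × (7.94 in)² = 49.51 in^2
Rod-side annular area A_ann = π/4 × (7.94² − 3.59²) = 39.39 in^2
t_ext = A_cap·L/Q = 3.424 s
t_ret = A_ann·L/Q = 2.724 s
t_cycle = t_ext + t_ret

t ≈ 6.15 s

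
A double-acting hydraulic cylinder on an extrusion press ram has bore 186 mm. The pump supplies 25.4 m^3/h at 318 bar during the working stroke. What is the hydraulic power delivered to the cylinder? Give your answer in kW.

W ≈ 224 kW

Hydraulic power = P × Q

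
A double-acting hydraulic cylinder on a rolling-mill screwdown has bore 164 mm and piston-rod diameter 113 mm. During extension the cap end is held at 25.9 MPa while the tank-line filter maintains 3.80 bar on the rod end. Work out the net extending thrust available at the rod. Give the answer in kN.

Cap-side area A_cap = π/4 × (164 mm)² = 21120 mm^2
Rod-side annular area A_ann = π/4 × (164² − 113²) = 11100 mm^2
Net thrust = P_cap·A_cap − P_rod·A_ann = 547.1 kN − 4.216 kN

F ≈ 543 kN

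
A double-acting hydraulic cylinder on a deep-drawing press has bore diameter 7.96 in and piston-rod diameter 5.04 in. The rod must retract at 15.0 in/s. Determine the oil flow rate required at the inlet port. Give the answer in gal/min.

Q ≈ 116 gal/min

Rod-side annular area A_ann = π/4 × (7.96² − 5.04²) = 29.81 in^2
Q = A × v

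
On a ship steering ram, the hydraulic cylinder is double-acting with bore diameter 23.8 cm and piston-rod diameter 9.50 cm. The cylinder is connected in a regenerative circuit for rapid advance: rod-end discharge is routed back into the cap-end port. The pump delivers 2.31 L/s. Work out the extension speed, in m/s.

v ≈ 0.326 m/s

In regeneration the rod-end outflow joins the pump flow into the cap end, so the net volume the pump must supply per unit advance equals the rod cross-section area.
Rod cross-section A_rod = π/4 × (9.50 cm)² = 70.88 cm^2
v = Q_pump / A_rod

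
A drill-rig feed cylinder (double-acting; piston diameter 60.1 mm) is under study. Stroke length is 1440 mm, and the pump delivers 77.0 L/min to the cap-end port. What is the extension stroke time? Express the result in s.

t ≈ 3.18 s

Cap-side area A_cap = π/4 × (60.1 mm)² = 2837 mm^2
Swept volume V = A × L; t = V / Q = A·L / Q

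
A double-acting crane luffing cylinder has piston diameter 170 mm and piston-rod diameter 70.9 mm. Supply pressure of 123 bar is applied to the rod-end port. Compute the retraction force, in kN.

F ≈ 231 kN

Rod-side annular area A_ann = π/4 × (170² − 70.9²) = 18750 mm^2
On retraction the pressure acts on the annular area (bore minus rod).
F = P × A_ann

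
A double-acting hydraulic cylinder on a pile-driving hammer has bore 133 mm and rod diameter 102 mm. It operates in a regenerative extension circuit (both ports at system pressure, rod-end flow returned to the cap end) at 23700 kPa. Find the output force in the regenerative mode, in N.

With equal pressure on both faces, forces on the annular region cancel; the net push is pressure × rod cross-section.
Rod cross-section A_rod = π/4 × (102 mm)² = 8171 mm^2
F = P × A_rod

F ≈ 1.94e5 N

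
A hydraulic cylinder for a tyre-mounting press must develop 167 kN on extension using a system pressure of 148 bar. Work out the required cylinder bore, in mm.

D ≈ 120 mm

Extension force acts on the full piston face: F = P × (π/4)D².
D = √(4F / (πP)) = √(4 × 167 kN / (π × 148 bar))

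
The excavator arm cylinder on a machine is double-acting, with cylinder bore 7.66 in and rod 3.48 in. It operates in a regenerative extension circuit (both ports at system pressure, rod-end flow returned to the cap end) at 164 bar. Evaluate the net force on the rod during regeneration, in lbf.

F ≈ 22600 lbf

With equal pressure on both faces, forces on the annular region cancel; the net push is pressure × rod cross-section.
Rod cross-section A_rod = π/4 × (3.48 in)² = 9.511 in^2
F = P × A_rod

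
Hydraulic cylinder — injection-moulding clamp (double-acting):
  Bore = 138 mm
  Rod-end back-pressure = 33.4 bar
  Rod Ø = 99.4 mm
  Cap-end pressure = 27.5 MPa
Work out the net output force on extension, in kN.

Cap-side area A_cap = π/4 × (138 mm)² = 14960 mm^2
Rod-side annular area A_ann = π/4 × (138² − 99.4²) = 7197 mm^2
Net thrust = P_cap·A_cap − P_rod·A_ann = 411.3 kN − 24.04 kN

F ≈ 387 kN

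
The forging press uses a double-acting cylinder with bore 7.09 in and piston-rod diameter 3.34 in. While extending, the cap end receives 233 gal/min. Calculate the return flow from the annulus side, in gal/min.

Q_out ≈ 181 gal/min

Cap-side area A_cap = π/4 × (7.09 in)² = 39.48 in^2
Rod-side annular area A_ann = π/4 × (7.09² − 3.34²) = 30.72 in^2
Piston speed v = Q_in/A_cap; rod-end outflow Q_out = v × A_ann = Q_in × A_ann/A_cap.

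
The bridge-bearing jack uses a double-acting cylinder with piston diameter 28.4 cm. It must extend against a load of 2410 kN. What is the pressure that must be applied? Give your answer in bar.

Cap-side area A_cap = π/4 × (28.4 cm)² = 633.5 cm^2
P = F / A = 2410 kN / A

P ≈ 380 bar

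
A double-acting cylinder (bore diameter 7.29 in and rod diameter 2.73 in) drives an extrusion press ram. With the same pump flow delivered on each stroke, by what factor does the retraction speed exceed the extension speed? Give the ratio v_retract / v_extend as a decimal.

v_ret/v_ext ≈ 1.16

Cap-side area A_cap = π/4 × (7.29 in)² = 41.74 in^2
Rod-side annular area A_ann = π/4 × (7.29² − 2.73²) = 35.89 in^2
For equal Q, v ∝ 1/A, so v_ret/v_ext = A_cap/A_ann.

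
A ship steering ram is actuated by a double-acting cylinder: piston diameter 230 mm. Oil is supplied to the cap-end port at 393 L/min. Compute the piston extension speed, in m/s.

v ≈ 0.158 m/s

Cap-side area A_cap = π/4 × (230 mm)² = 41550 mm^2
v = Q / A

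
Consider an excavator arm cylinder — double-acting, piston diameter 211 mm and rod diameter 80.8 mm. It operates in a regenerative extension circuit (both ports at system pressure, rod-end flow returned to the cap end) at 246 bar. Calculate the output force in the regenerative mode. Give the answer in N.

With equal pressure on both faces, forces on the annular region cancel; the net push is pressure × rod cross-section.
Rod cross-section A_rod = π/4 × (80.8 mm)² = 5128 mm^2
F = P × A_rod

F ≈ 1.26e5 N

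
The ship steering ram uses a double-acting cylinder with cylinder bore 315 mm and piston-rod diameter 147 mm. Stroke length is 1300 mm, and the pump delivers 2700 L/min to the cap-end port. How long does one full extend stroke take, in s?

t ≈ 2.25 s

Cap-side area A_cap = π/4 × (315 mm)² = 77930 mm^2
Swept volume V = A × L; t = V / Q = A·L / Q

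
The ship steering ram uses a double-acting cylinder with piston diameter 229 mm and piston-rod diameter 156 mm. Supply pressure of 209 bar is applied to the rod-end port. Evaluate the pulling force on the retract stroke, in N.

F ≈ 4.61e5 N

Rod-side annular area A_ann = π/4 × (229² − 156²) = 22070 mm^2
On retraction the pressure acts on the annular area (bore minus rod).
F = P × A_ann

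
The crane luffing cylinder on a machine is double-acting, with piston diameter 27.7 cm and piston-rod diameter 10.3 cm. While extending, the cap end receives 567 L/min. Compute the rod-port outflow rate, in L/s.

Cap-side area A_cap = π/4 × (27.7 cm)² = 602.6 cm^2
Rod-side annular area A_ann = π/4 × (27.7² − 10.3²) = 519.3 cm^2
Piston speed v = Q_in/A_cap; rod-end outflow Q_out = v × A_ann = Q_in × A_ann/A_cap.

Q_out ≈ 8.14 L/s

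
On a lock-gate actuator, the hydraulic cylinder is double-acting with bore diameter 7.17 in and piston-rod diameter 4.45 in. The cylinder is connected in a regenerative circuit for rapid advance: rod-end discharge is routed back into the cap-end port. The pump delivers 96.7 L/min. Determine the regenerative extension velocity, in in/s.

In regeneration the rod-end outflow joins the pump flow into the cap end, so the net volume the pump must supply per unit advance equals the rod cross-section area.
Rod cross-section A_rod = π/4 × (4.45 in)² = 15.55 in^2
v = Q_pump / A_rod

v ≈ 6.32 in/s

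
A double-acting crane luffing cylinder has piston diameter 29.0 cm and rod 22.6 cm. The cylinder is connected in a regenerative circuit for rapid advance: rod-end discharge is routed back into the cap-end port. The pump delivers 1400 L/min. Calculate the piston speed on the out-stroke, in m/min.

In regeneration the rod-end outflow joins the pump flow into the cap end, so the net volume the pump must supply per unit advance equals the rod cross-section area.
Rod cross-section A_rod = π/4 × (22.6 cm)² = 401.1 cm^2
v = Q_pump / A_rod

v ≈ 34.9 m/min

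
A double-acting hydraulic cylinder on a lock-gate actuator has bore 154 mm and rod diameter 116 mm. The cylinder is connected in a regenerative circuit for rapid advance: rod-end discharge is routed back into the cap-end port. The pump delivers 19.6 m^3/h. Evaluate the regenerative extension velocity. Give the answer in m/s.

In regeneration the rod-end outflow joins the pump flow into the cap end, so the net volume the pump must supply per unit advance equals the rod cross-section area.
Rod cross-section A_rod = π/4 × (116 mm)² = 10570 mm^2
v = Q_pump / A_rod

v ≈ 0.515 m/s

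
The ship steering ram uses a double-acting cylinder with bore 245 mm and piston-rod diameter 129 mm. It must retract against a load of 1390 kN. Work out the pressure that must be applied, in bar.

P ≈ 408 bar

Rod-side annular area A_ann = π/4 × (245² − 129²) = 34070 mm^2
Retraction: pressure acts on the annular area.
P = F / A = 1390 kN / A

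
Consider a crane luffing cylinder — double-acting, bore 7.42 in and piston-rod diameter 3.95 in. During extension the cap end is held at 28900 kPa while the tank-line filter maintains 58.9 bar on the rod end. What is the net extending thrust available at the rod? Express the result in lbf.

Cap-side area A_cap = π/4 × (7.42 in)² = 43.24 in^2
Rod-side annular area A_ann = π/4 × (7.42² − 3.95²) = 30.99 in^2
Net thrust = P_cap·A_cap − P_rod·A_ann = 1.812e5 lbf − 26470 lbf

F ≈ 1.55e5 lbf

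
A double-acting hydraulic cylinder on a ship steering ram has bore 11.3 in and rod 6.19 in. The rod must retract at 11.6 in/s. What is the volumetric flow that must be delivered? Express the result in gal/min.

Q ≈ 211 gal/min

Rod-side annular area A_ann = π/4 × (11.3² − 6.19²) = 70.19 in^2
Q = A × v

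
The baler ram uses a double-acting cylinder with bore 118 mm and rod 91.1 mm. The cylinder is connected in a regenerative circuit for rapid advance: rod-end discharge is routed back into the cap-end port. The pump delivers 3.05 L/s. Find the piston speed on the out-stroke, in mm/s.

In regeneration the rod-end outflow joins the pump flow into the cap end, so the net volume the pump must supply per unit advance equals the rod cross-section area.
Rod cross-section A_rod = π/4 × (91.1 mm)² = 6518 mm^2
v = Q_pump / A_rod

v ≈ 468 mm/s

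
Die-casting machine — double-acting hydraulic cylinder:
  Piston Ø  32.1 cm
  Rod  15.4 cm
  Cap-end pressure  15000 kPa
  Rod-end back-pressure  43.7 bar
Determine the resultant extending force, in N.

F ≈ 9.42e5 N

Cap-side area A_cap = π/4 × (32.1 cm)² = 809.3 cm^2
Rod-side annular area A_ann = π/4 × (32.1² − 15.4²) = 623.0 cm^2
Net thrust = P_cap·A_cap − P_rod·A_ann = 1.214e6 N − 2.723e5 N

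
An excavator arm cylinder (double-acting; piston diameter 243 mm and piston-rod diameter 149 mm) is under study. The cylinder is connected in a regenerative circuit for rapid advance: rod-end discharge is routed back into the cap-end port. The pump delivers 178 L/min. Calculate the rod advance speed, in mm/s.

In regeneration the rod-end outflow joins the pump flow into the cap end, so the net volume the pump must supply per unit advance equals the rod cross-section area.
Rod cross-section A_rod = π/4 × (149 mm)² = 17440 mm^2
v = Q_pump / A_rod

v ≈ 170 mm/s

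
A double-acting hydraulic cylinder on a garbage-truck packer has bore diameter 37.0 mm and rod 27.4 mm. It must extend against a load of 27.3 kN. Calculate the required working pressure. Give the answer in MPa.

P ≈ 25.4 MPa

Cap-side area A_cap = π/4 × (37.0 mm)² = 1075 mm^2
P = F / A = 27.3 kN / A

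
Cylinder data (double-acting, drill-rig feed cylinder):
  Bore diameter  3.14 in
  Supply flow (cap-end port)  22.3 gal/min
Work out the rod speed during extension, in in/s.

v ≈ 11.1 in/s

Cap-side area A_cap = π/4 × (3.14 in)² = 7.744 in^2
v = Q / A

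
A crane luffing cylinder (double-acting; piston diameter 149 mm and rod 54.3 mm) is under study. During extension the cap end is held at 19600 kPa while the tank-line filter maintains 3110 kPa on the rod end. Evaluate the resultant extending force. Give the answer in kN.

Cap-side area A_cap = π/4 × (149 mm)² = 17440 mm^2
Rod-side annular area A_ann = π/4 × (149² − 54.3²) = 15120 mm^2
Net thrust = P_cap·A_cap − P_rod·A_ann = 341.8 kN − 47.03 kN

F ≈ 295 kN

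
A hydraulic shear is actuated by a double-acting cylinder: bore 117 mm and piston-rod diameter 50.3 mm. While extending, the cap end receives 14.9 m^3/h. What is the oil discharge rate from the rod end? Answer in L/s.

Cap-side area A_cap = π/4 × (117 mm)² = 10750 mm^2
Rod-side annular area A_ann = π/4 × (117² − 50.3²) = 8764 mm^2
Piston speed v = Q_in/A_cap; rod-end outflow Q_out = v × A_ann = Q_in × A_ann/A_cap.

Q_out ≈ 3.37 L/s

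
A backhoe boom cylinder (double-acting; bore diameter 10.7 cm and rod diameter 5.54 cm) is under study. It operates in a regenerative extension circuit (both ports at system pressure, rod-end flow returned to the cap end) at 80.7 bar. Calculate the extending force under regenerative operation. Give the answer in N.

With equal pressure on both faces, forces on the annular region cancel; the net push is pressure × rod cross-section.
Rod cross-section A_rod = π/4 × (5.54 cm)² = 24.11 cm^2
F = P × A_rod

F ≈ 19500 N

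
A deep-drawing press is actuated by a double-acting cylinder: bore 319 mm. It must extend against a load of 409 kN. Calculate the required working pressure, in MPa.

Cap-side area A_cap = π/4 × (319 mm)² = 79920 mm^2
P = F / A = 409 kN / A

P ≈ 5.12 MPa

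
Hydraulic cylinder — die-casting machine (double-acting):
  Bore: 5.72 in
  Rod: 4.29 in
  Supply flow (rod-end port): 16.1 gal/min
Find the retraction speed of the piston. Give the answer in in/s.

Rod-side annular area A_ann = π/4 × (5.72² − 4.29²) = 11.24 in^2
Flow into the rod-end port fills the annular volume.
v = Q / A

v ≈ 5.51 in/s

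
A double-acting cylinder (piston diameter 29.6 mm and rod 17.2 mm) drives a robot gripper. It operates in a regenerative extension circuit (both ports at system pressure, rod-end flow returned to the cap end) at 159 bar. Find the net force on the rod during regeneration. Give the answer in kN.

F ≈ 3.69 kN

With equal pressure on both faces, forces on the annular region cancel; the net push is pressure × rod cross-section.
Rod cross-section A_rod = π/4 × (17.2 mm)² = 232.4 mm^2
F = P × A_rod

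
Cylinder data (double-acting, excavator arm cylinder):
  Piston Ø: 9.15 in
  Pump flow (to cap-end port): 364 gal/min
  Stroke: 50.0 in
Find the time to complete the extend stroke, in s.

t ≈ 2.35 s

Cap-side area A_cap = π/4 × (9.15 in)² = 65.76 in^2
Swept volume V = A × L; t = V / Q = A·L / Q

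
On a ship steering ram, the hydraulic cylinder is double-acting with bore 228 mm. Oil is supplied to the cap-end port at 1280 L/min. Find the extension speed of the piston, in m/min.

Cap-side area A_cap = π/4 × (228 mm)² = 40830 mm^2
v = Q / A

v ≈ 31.4 m/min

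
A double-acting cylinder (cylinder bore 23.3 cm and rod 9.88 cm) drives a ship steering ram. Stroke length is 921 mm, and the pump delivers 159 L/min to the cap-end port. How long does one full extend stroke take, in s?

t ≈ 14.8 s

Cap-side area A_cap = π/4 × (23.3 cm)² = 426.4 cm^2
Swept volume V = A × L; t = V / Q = A·L / Q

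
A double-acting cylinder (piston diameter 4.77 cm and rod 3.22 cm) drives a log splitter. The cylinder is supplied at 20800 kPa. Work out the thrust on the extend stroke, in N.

Cap-side area A_cap = π/4 × (4.77 cm)² = 17.87 cm^2
F = P × A_cap = 20800 kPa × A_cap

F ≈ 37200 N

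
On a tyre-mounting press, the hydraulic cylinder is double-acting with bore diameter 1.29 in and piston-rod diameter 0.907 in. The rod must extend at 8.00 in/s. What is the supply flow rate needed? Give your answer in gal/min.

Q ≈ 2.72 gal/min

Cap-side area A_cap = π/4 × (1.29 in)² = 1.307 in^2
Q = A × v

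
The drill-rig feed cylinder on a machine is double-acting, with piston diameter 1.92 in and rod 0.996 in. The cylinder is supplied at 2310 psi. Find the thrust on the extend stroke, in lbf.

Cap-side area A_cap = π/4 × (1.92 in)² = 2.895 in^2
F = P × A_cap = 2310 psi × A_cap

F ≈ 6690 lbf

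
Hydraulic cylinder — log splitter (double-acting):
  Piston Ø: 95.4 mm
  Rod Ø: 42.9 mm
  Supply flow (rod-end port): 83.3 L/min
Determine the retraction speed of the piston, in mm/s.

v ≈ 243 mm/s

Rod-side annular area A_ann = π/4 × (95.4² − 42.9²) = 5703 mm^2
Flow into the rod-end port fills the annular volume.
v = Q / A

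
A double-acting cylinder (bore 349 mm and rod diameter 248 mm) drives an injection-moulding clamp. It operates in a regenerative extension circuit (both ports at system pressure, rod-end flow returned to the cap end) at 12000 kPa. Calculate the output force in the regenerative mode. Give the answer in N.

F ≈ 5.80e5 N

With equal pressure on both faces, forces on the annular region cancel; the net push is pressure × rod cross-section.
Rod cross-section A_rod = π/4 × (248 mm)² = 48310 mm^2
F = P × A_rod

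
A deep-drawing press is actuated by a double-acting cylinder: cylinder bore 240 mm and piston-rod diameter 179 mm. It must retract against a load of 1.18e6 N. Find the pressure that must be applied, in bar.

P ≈ 588 bar

Rod-side annular area A_ann = π/4 × (240² − 179²) = 20070 mm^2
Retraction: pressure acts on the annular area.
P = F / A = 1.18e6 N / A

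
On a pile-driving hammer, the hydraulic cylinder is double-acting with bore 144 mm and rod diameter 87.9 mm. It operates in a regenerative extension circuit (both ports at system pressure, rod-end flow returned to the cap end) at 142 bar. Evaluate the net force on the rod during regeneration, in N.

With equal pressure on both faces, forces on the annular region cancel; the net push is pressure × rod cross-section.
Rod cross-section A_rod = π/4 × (87.9 mm)² = 6068 mm^2
F = P × A_rod

F ≈ 86200 N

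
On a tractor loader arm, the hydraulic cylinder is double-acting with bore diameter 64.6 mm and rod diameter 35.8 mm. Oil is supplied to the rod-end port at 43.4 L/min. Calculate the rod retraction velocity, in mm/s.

Rod-side annular area A_ann = π/4 × (64.6² − 35.8²) = 2271 mm^2
Flow into the rod-end port fills the annular volume.
v = Q / A

v ≈ 319 mm/s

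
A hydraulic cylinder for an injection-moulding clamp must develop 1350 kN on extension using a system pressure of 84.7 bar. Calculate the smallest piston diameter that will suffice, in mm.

Extension force acts on the full piston face: F = P × (π/4)D².
D = √(4F / (πP)) = √(4 × 1350 kN / (π × 84.7 bar))

D ≈ 450 mm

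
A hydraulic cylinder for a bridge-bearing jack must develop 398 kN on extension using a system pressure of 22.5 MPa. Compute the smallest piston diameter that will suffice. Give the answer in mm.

Extension force acts on the full piston face: F = P × (π/4)D².
D = √(4F / (πP)) = √(4 × 398 kN / (π × 22.5 MPa))

D ≈ 150 mm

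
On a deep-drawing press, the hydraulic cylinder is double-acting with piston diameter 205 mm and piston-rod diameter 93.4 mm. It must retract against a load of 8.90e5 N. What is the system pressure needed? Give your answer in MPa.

P ≈ 34.0 MPa

Rod-side annular area A_ann = π/4 × (205² − 93.4²) = 26150 mm^2
Retraction: pressure acts on the annular area.
P = F / A = 8.90e5 N / A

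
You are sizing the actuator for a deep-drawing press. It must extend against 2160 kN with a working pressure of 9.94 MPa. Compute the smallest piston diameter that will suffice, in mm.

Extension force acts on the full piston face: F = P × (π/4)D².
D = √(4F / (πP)) = √(4 × 2160 kN / (π × 9.94 MPa))

D ≈ 526 mm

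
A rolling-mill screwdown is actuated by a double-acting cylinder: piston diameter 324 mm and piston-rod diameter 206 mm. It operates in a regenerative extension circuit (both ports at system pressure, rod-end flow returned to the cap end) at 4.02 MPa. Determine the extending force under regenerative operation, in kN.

F ≈ 134 kN

With equal pressure on both faces, forces on the annular region cancel; the net push is pressure × rod cross-section.
Rod cross-section A_rod = π/4 × (206 mm)² = 33330 mm^2
F = P × A_rod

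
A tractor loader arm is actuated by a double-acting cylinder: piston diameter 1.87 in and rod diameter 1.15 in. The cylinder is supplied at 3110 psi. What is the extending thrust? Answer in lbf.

Cap-side area A_cap = π/4 × (1.87 in)² = 2.746 in^2
F = P × A_cap = 3110 psi × A_cap

F ≈ 8540 lbf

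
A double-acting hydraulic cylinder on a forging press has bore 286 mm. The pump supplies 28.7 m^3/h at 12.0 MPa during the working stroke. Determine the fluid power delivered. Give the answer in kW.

Hydraulic power = P × Q

W ≈ 95.7 kW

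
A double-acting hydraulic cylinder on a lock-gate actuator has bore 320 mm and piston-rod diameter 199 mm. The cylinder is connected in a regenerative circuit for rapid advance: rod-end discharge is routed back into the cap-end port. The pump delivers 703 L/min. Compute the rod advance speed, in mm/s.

In regeneration the rod-end outflow joins the pump flow into the cap end, so the net volume the pump must supply per unit advance equals the rod cross-section area.
Rod cross-section A_rod = π/4 × (199 mm)² = 31100 mm^2
v = Q_pump / A_rod

v ≈ 377 mm/s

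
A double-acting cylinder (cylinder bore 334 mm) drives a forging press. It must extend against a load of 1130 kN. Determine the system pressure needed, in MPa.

Cap-side area A_cap = π/4 × (334 mm)² = 87620 mm^2
P = F / A = 1130 kN / A

P ≈ 12.9 MPa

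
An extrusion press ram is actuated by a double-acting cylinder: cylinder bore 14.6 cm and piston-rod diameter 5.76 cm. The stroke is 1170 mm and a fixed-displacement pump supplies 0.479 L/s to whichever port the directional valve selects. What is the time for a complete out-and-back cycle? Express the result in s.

Cap-side area A_cap = π/4 × (14.6 cm)² = 167.4 cm^2
Rod-side annular area A_ann = π/4 × (14.6² − 5.76²) = 141.4 cm^2
t_ext = A_cap·L/Q = 40.89 s
t_ret = A_ann·L/Q = 34.53 s
t_cycle = t_ext + t_ret

t ≈ 75.4 s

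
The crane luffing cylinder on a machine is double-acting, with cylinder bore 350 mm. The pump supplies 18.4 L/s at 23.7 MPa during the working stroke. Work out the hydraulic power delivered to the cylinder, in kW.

Hydraulic power = P × Q

W ≈ 436 kW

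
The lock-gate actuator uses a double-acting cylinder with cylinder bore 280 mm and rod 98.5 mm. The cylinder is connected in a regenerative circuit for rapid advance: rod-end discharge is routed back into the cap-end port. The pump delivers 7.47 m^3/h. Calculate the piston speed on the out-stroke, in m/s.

In regeneration the rod-end outflow joins the pump flow into the cap end, so the net volume the pump must supply per unit advance equals the rod cross-section area.
Rod cross-section A_rod = π/4 × (98.5 mm)² = 7620 mm^2
v = Q_pump / A_rod

v ≈ 0.272 m/s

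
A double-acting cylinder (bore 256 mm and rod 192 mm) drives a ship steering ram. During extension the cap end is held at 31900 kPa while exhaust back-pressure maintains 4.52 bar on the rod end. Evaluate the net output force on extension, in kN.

Cap-side area A_cap = π/4 × (256 mm)² = 51470 mm^2
Rod-side annular area A_ann = π/4 × (256² − 192²) = 22520 mm^2
Net thrust = P_cap·A_cap − P_rod·A_ann = 1642 kN − 10.18 kN

F ≈ 1630 kN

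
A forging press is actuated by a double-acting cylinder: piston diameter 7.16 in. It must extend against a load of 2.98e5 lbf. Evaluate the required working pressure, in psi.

Cap-side area A_cap = π/4 × (7.16 in)² = 40.26 in^2
P = F / A = 2.98e5 lbf / A

P ≈ 7400 psi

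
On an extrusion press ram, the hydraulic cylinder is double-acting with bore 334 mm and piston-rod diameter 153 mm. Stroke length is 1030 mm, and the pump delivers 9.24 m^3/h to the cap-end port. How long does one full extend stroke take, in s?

t ≈ 35.2 s

Cap-side area A_cap = π/4 × (334 mm)² = 87620 mm^2
Swept volume V = A × L; t = V / Q = A·L / Q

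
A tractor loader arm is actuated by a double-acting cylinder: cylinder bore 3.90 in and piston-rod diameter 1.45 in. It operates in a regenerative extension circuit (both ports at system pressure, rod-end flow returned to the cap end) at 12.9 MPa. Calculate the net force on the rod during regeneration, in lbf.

With equal pressure on both faces, forces on the annular region cancel; the net push is pressure × rod cross-section.
Rod cross-section A_rod = π/4 × (1.45 in)² = 1.651 in^2
F = P × A_rod

F ≈ 3090 lbf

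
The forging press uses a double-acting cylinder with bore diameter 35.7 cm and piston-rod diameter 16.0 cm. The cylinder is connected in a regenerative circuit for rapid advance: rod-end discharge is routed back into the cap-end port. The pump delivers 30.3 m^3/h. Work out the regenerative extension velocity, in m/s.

In regeneration the rod-end outflow joins the pump flow into the cap end, so the net volume the pump must supply per unit advance equals the rod cross-section area.
Rod cross-section A_rod = π/4 × (16.0 cm)² = 201.1 cm^2
v = Q_pump / A_rod

v ≈ 0.419 m/s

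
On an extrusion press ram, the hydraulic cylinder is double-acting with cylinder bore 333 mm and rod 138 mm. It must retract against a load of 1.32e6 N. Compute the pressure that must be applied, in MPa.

P ≈ 18.3 MPa

Rod-side annular area A_ann = π/4 × (333² − 138²) = 72130 mm^2
Retraction: pressure acts on the annular area.
P = F / A = 1.32e6 N / A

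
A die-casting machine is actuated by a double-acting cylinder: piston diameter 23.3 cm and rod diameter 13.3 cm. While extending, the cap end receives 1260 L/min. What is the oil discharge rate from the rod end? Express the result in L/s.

Q_out ≈ 14.2 L/s

Cap-side area A_cap = π/4 × (23.3 cm)² = 426.4 cm^2
Rod-side annular area A_ann = π/4 × (23.3² − 13.3²) = 287.5 cm^2
Piston speed v = Q_in/A_cap; rod-end outflow Q_out = v × A_ann = Q_in × A_ann/A_cap.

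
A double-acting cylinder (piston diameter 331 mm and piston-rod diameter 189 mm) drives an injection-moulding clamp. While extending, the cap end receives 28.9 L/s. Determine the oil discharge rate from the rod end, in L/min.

Q_out ≈ 1170 L/min

Cap-side area A_cap = π/4 × (331 mm)² = 86050 mm^2
Rod-side annular area A_ann = π/4 × (331² − 189²) = 57990 mm^2
Piston speed v = Q_in/A_cap; rod-end outflow Q_out = v × A_ann = Q_in × A_ann/A_cap.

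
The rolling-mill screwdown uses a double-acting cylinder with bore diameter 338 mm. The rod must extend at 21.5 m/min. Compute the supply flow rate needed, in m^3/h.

Cap-side area A_cap = π/4 × (338 mm)² = 89730 mm^2
Q = A × v

Q ≈ 116 m^3/h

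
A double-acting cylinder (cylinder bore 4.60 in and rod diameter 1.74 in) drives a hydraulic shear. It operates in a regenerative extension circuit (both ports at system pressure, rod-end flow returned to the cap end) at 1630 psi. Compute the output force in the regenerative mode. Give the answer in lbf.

F ≈ 3880 lbf

With equal pressure on both faces, forces on the annular region cancel; the net push is pressure × rod cross-section.
Rod cross-section A_rod = π/4 × (1.74 in)² = 2.378 in^2
F = P × A_rod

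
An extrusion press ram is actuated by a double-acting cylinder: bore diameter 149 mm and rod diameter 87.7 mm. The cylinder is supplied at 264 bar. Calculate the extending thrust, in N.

F ≈ 4.60e5 N

Cap-side area A_cap = π/4 × (149 mm)² = 17440 mm^2
F = P × A_cap = 264 bar × A_cap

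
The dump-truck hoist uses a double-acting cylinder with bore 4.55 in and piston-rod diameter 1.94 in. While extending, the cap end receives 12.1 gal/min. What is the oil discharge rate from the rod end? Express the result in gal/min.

Cap-side area A_cap = π/4 × (4.55 in)² = 16.26 in^2
Rod-side annular area A_ann = π/4 × (4.55² − 1.94²) = 13.30 in^2
Piston speed v = Q_in/A_cap; rod-end outflow Q_out = v × A_ann = Q_in × A_ann/A_cap.

Q_out ≈ 9.90 gal/min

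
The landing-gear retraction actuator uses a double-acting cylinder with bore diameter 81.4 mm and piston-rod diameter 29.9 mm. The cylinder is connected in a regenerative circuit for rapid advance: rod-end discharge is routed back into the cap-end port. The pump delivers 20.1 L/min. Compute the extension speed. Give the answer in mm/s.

In regeneration the rod-end outflow joins the pump flow into the cap end, so the net volume the pump must supply per unit advance equals the rod cross-section area.
Rod cross-section A_rod = π/4 × (29.9 mm)² = 702.2 mm^2
v = Q_pump / A_rod

v ≈ 477 mm/s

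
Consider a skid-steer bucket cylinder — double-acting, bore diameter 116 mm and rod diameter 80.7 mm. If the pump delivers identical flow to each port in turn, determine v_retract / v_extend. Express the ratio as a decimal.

Cap-side area A_cap = π/4 × (116 mm)² = 10570 mm^2
Rod-side annular area A_ann = π/4 × (116² − 80.7²) = 5453 mm^2
For equal Q, v ∝ 1/A, so v_ret/v_ext = A_cap/A_ann.

v_ret/v_ext ≈ 1.94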